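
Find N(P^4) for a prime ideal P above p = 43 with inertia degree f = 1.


N(P^a) = p^(a*f)
= 43^(4*1)
= 43^4
= 3418801

3418801


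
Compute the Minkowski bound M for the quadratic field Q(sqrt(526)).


d = 526, d mod 4 = 2, so disc(K) = 4d = 2104; |disc(K)| = 2104
Real quadratic field, so n = 2, s = r2 = 0, r1 = 2
M = (n!/n^n) * (4/pi)^s * sqrt(|disc(K)|) = (2!/2^2) * (4/pi)^0 * sqrt(2104)
= 0.5 * 1.000000 * 45.869380
= 22.9347

22.9347


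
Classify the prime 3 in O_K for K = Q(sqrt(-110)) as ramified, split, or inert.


K = Q(sqrt(-110)). Since d mod 4 = 2, disc(K) = -440.
Check p | disc: -440 mod 3 = 1.
p does not divide disc. Compute Legendre symbol (d/p):
1^((3-1)/2) mod 3 = 1
(d/p) = 1, so p splits: (p) = P*P' with e=1, f=1, g=2.
Therefore p is split.

split


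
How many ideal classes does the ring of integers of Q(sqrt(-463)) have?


K = Q(sqrt(-463)). d mod 4 = 1, so D = disc(K) = d = -463
h(K) equals the number of primitive reduced positive-definite forms (a, b, c) = a*x^2 + b*x*y + c*y^2 with b^2 - 4ac = D,
where reduced means |b| <= a <= c, with b >= 0 whenever |b| = a or a = c, and primitive means gcd(a, b, c) = 1.
Reduced forces 3a^2 <= |D| = 463, so 1 <= a <= 12; b must have the parity of D, and c = (b^2 - D)/(4a) must be an integer >= a.
Enumerate a = 1..12, b in [-a, a]:
  a=1: (1, 1, 116)  [1]
  a=2: (2, -1, 58), (2, 1, 58)  [2]
  a=3: none
  a=4: (4, -1, 29), (4, 1, 29)  [2]
  a=5..7: none
  a=8: (8, -7, 16), (8, 7, 16)  [2]
  a=9..12: none
Total reduced forms: 1 + 2 + 2 + 2 = 7
h = 7

7


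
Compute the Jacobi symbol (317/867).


Compute (317/867) via quadratic reciprocity:
  reciprocity: (317/867) -> +(867/317)
  reduce: (233/317)
  reciprocity: (233/317) -> +(317/233)
  reduce: (84/233)
  pull out 2: (2/233) = +1  (since 233 mod 8 = 1)
  pull out 2: (2/233) = +1  (since 233 mod 8 = 1)
  reciprocity: (21/233) -> +(233/21)
  reduce: (2/21)
  pull out 2: (2/21) = -1  (since 21 mod 8 = 5)
  (1/21) = 1
Product of signs = -1

-1


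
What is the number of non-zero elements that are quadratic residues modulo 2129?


For prime p, the number of non-zero quadratic residues is (p-1)/2.
= (2129-1)/2
= 1064

1064


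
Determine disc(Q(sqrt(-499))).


For K = Q(sqrt(d)) with d squarefree: disc(K) = d if d = 1 mod 4, and disc(K) = 4d if d = 2 or 3 mod 4.
Here d = -499, and d mod 4 = 1.
d = 1 mod 4 (O_K = Z[(1+sqrt(d))/2]), so disc(K) = d = -499

-499


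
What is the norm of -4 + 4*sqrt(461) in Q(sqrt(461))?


N(a + b*sqrt(d)) = a^2 - d*b^2
= (-4)^2 - (461)*(4)^2
= 16 - 7376
= -7360

-7360


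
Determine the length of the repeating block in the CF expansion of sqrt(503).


Run the CF algorithm for sqrt(503).
a_0 = floor(sqrt(503)) = 22; set m_0=0, q_0=1.
Recurrence: m' = q*a - m,  q' = (d - m'^2)/q,  a' = floor((a_0 + m')/q').
  step 1: m=22, q=19, a=2
  step 2: m=16, q=13, a=2
  step 3: m=10, q=31, a=1
  step 4: m=21, q=2, a=21
  step 5: m=21, q=31, a=1
  step 6: m=10, q=13, a=2
  step 7: m=16, q=19, a=2
  step 8: m=22, q=1, a=44
a_8 = 2*a_0 = 44, so the period closes here.
sqrt(503) = [22; 2, 2, 1, 21, 1, 2, 2, 44]
Period length = 8

8


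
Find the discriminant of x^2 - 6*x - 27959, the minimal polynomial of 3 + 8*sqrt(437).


The element 3 + 8*sqrt(437) has minimal polynomial:
x^2 - 6*x - 27959
Discriminant = (-6)^2 - 4*(-27959)
= 36 + 111836
= 111872

111872


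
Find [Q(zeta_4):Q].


The degree equals Euler's totient phi(4).
4 = 2^2
phi(4) = 2

2


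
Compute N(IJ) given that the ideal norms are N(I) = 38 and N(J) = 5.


N(IJ) = N(I) * N(J)
= 38 * 5
= 190

190


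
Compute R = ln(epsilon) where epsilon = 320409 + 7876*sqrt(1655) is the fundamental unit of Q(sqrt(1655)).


epsilon = 320409 + 7876*sqrt(1655)
= 640818.0000
R = ln(640818.0000)
= 13.3705

13.3705


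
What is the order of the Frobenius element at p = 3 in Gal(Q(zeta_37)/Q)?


The Frobenius at p in Gal(Q(zeta_n)/Q) = (Z/nZ)* is the class of p, so its order is ord_37(3), the smallest k >= 1 with 3^k = 1 mod 37.
n = 37 = 37, phi(37) = 36; the order divides phi(n).
Divisors of 36: 1, 2, 3, 4, 6, 9, 12, 18, 36
Repeated squaring mod 37: 3^1 = 3, 3^2 = 9, 3^4 = 7, 3^8 = 12, 3^16 = 33, 3^32 = 16
Test divisors in increasing order:
  k=1: 3^1 = 3 mod 37
  k=2: 3^2 = 9 mod 37
  k=3: 3^3 = 9 * 3 = 27 mod 37
  k=4: 3^4 = 7 mod 37
  k=6: 3^6 = 7 * 9 = 26 mod 37
  k=9: 3^9 = 12 * 3 = 36 mod 37
  k=12: 3^12 = 12 * 7 = 10 mod 37
  k=18: 3^18 = 33 * 9 = 1 mod 37  <- first divisor giving 1
Order = 18

18


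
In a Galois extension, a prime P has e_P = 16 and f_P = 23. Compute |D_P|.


|D_P| = e * f
= 16 * 23
= 368

368


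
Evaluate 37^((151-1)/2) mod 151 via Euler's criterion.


p = 151 is prime and the exponent is (p-1)/2 = 75, so by Euler's criterion 37^75 = (37/151) = +1 or -1 mod 151.
Compute by square-and-multiply:
  75 = 64 + 8 + 2 + 1 (binary 1001011)
  Repeated squaring mod 151: 37^1 = 37, 37^2 = 10, 37^4 = 100, 37^8 = 34, 37^16 = 99, 37^32 = 137, 37^64 = 45
  37^75 = 37^64 * 37^8 * 37^2 * 37^1 = 45 * 34 * 10 * 37 mod 151
    45 * 34 = 1530 = 20 mod 151
    20 * 10 = 200 = 49 mod 151
    49 * 37 = 1813 = 1 mod 151
  37^75 = 1 mod 151
Result 1: 37 is a quadratic residue mod 151.
37^75 mod 151 = 1

1


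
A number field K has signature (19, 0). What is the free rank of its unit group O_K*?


By Dirichlet's unit theorem:
rank = r1 + r2 - 1
= 19 + 0 - 1
= 18

18


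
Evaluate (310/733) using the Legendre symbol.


p = 733 is prime, so compute (310/733) with the reciprocity algorithm (Jacobi-symbol steps: pull out 2s via (2/n), flip via reciprocity, reduce):
  pull out 2: (2/733) = -1  (since 733 mod 8 = 5)
  reciprocity: (155/733) -> +(733/155)
  reduce: (113/155)
  reciprocity: (113/155) -> +(155/113)
  reduce: (42/113)
  pull out 2: (2/113) = +1  (since 113 mod 8 = 1)
  reciprocity: (21/113) -> +(113/21)
  reduce: (8/21)
  pull out 2: (2/21) = -1  (since 21 mod 8 = 5)
  pull out 2: (2/21) = -1  (since 21 mod 8 = 5)
  pull out 2: (2/21) = -1  (since 21 mod 8 = 5)
  (1/21) = 1
Product of signs = 1
(310/733) = 1

1


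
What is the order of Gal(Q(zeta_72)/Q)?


|Gal(Q(zeta_72)/Q)| = phi(72)
= 24

24


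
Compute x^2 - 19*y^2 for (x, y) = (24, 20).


x^2 - d*y^2
= 24^2 - 19*20^2
= 576 - 7600
= -7024

-7024


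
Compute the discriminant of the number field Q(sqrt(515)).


For K = Q(sqrt(d)) with d squarefree: disc(K) = d if d = 1 mod 4, and disc(K) = 4d if d = 2 or 3 mod 4.
Here d = 515, and d mod 4 = 3.
d = 3 mod 4, not 1 (O_K = Z[sqrt(d)]), so disc(K) = 4d = 4 * (515) = 2060

2060


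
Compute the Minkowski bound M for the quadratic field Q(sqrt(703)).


d = 703, d mod 4 = 3, so disc(K) = 4d = 2812; |disc(K)| = 2812
Real quadratic field, so n = 2, s = r2 = 0, r1 = 2
M = (n!/n^n) * (4/pi)^s * sqrt(|disc(K)|) = (2!/2^2) * (4/pi)^0 * sqrt(2812)
= 0.5 * 1.000000 * 53.028294
= 26.5141

26.5141


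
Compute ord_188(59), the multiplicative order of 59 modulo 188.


We want ord_188(59), the smallest k >= 1 with 59^k = 1 mod 188.
n = 188 = 2^2 * 47, phi(188) = 92; the order divides phi(n).
Divisors of 92: 1, 2, 4, 23, 46, 92
Repeated squaring mod 188: 59^1 = 59, 59^2 = 97, 59^4 = 9, 59^8 = 81, 59^16 = 169, 59^32 = 173, 59^64 = 37
Test divisors in increasing order:
  k=1: 59^1 = 59 mod 188
  k=2: 59^2 = 97 mod 188
  k=4: 59^4 = 9 mod 188
  k=23: 59^23 = 169 * 9 * 97 * 59 = 95 mod 188
  k=46: 59^46 = 173 * 81 * 9 * 97 = 1 mod 188  <- first divisor giving 1
Order = 46

46


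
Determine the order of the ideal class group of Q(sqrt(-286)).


K = Q(sqrt(-286)). d mod 4 = 2, so D = disc(K) = 4d = -1144
h(K) equals the number of primitive reduced positive-definite forms (a, b, c) = a*x^2 + b*x*y + c*y^2 with b^2 - 4ac = D,
where reduced means |b| <= a <= c, with b >= 0 whenever |b| = a or a = c, and primitive means gcd(a, b, c) = 1.
Reduced forces 3a^2 <= |D| = 1144, so 1 <= a <= 19; b must have the parity of D, and c = (b^2 - D)/(4a) must be an integer >= a.
Enumerate a = 1..19, b in [-a, a]:
  a=1: (1, 0, 286)  [1]
  a=2: (2, 0, 143)  [1]
  a=3..4: none
  a=5: (5, -4, 58), (5, 4, 58)  [2]
  a=6: none
  a=7: (7, -2, 41), (7, 2, 41)  [2]
  a=8..9: none
  a=10: (10, -4, 29), (10, 4, 29)  [2]
  a=11: (11, 0, 26)  [1]
  a=12: none
  a=13: (13, 0, 22)  [1]
  a=14: (14, -12, 23), (14, 12, 23)  [2]
  a=15..19: none
Total reduced forms: 1 + 1 + 2 + 2 + 2 + 1 + 1 + 2 = 12
h = 12

12


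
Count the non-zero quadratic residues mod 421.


For prime p, the number of non-zero quadratic residues is (p-1)/2.
= (421-1)/2
= 210

210


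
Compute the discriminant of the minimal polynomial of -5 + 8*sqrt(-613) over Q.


The element -5 + 8*sqrt(-613) has minimal polynomial:
x^2 + 10*x + 39257
Discriminant = (10)^2 - 4*(39257)
= 100 - 157028
= -156928

-156928


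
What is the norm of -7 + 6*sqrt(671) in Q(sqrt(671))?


N(a + b*sqrt(d)) = a^2 - d*b^2
= (-7)^2 - (671)*(6)^2
= 49 - 24156
= -24107

-24107


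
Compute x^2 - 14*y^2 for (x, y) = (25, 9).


x^2 - d*y^2
= 25^2 - 14*9^2
= 625 - 1134
= -509

-509


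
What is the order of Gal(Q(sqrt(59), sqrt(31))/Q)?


The 2 square roots of distinct primes are multiplicatively independent over Q,
so [K:Q] = 2^2 and Gal(K/Q) is isomorphic to (Z/2Z)^2.
|Gal| = 2^2 = 4

4


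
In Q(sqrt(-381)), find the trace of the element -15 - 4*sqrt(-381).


Tr(a + b*sqrt(d)) = (a + b*sqrt(d)) + (a - b*sqrt(d)) = 2a
= 2 * (-15)
= -30

-30


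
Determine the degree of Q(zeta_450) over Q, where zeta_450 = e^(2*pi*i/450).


The degree equals Euler's totient phi(450).
450 = 2 * 3^2 * 5^2
phi(450) = 120

120


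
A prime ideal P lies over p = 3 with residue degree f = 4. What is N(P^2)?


N(P^a) = p^(a*f)
= 3^(2*4)
= 3^8
= 6561

6561


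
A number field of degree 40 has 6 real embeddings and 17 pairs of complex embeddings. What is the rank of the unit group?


By Dirichlet's unit theorem:
rank = r1 + r2 - 1
= 6 + 17 - 1
= 22

22


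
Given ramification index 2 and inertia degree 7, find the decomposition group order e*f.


|D_P| = e * f
= 2 * 7
= 14

14


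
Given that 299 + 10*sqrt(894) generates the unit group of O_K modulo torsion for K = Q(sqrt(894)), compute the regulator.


epsilon = 299 + 10*sqrt(894)
= 597.9983
R = ln(597.9983)
= 6.3936

6.3936


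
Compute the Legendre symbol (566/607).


p = 607 is prime, so compute (566/607) with the reciprocity algorithm (Jacobi-symbol steps: pull out 2s via (2/n), flip via reciprocity, reduce):
  pull out 2: (2/607) = +1  (since 607 mod 8 = 7)
  reciprocity: (283/607) -> -(607/283)
  reduce: (41/283)
  reciprocity: (41/283) -> +(283/41)
  reduce: (37/41)
  reciprocity: (37/41) -> +(41/37)
  reduce: (4/37)
  pull out 2: (2/37) = -1  (since 37 mod 8 = 5)
  pull out 2: (2/37) = -1  (since 37 mod 8 = 5)
  (1/37) = 1
Product of signs = -1
(566/607) = -1

-1


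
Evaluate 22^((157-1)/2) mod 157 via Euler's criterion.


p = 157 is prime and the exponent is (p-1)/2 = 78, so by Euler's criterion 22^78 = (22/157) = +1 or -1 mod 157.
Compute by square-and-multiply:
  78 = 64 + 8 + 4 + 2 (binary 1001110)
  Repeated squaring mod 157: 22^1 = 22, 22^2 = 13, 22^4 = 12, 22^8 = 144, 22^16 = 12, 22^32 = 144, 22^64 = 12
  22^78 = 22^64 * 22^8 * 22^4 * 22^2 = 12 * 144 * 12 * 13 mod 157
    12 * 144 = 1728 = 1 mod 157
    1 * 12 = 12 = 12 mod 157
    12 * 13 = 156 = 156 mod 157
  22^78 = 156 mod 157
Result 156 = p - 1 = -1 mod 157: 22 is a quadratic non-residue mod 157. As a residue in [0, p-1] the value is 156.
22^78 mod 157 = 156

156


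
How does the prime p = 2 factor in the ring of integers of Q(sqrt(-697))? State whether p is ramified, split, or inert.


K = Q(sqrt(-697)). Since d mod 4 = 3, disc(K) = -2788.
Check p | disc: -2788 mod 2 = 0.
p divides disc, so p ramifies: (p) = P^2 with e=2, f=1, g=1.
Therefore p is ramified.

ramified


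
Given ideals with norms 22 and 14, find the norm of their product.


N(IJ) = N(I) * N(J)
= 22 * 14
= 308

308


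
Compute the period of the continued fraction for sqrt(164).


Run the CF algorithm for sqrt(164).
a_0 = floor(sqrt(164)) = 12; set m_0=0, q_0=1.
Recurrence: m' = q*a - m,  q' = (d - m'^2)/q,  a' = floor((a_0 + m')/q').
  step 1: m=12, q=20, a=1
  step 2: m=8, q=5, a=4
  step 3: m=12, q=4, a=6
  step 4: m=12, q=5, a=4
  step 5: m=8, q=20, a=1
  step 6: m=12, q=1, a=24
a_6 = 2*a_0 = 24, so the period closes here.
sqrt(164) = [12; 1, 4, 6, 4, 1, 24]
Period length = 6

6


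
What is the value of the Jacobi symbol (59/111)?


Compute (59/111) via quadratic reciprocity:
  reciprocity: (59/111) -> -(111/59)
  reduce: (52/59)
  pull out 2: (2/59) = -1  (since 59 mod 8 = 3)
  pull out 2: (2/59) = -1  (since 59 mod 8 = 3)
  reciprocity: (13/59) -> +(59/13)
  reduce: (7/13)
  reciprocity: (7/13) -> +(13/7)
  reduce: (6/7)
  pull out 2: (2/7) = +1  (since 7 mod 8 = 7)
  reciprocity: (3/7) -> -(7/3)
  reduce: (1/3)
  (1/3) = 1
Product of signs = 1

1


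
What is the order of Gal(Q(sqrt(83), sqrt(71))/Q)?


The 2 square roots of distinct primes are multiplicatively independent over Q,
so [K:Q] = 2^2 and Gal(K/Q) is isomorphic to (Z/2Z)^2.
|Gal| = 2^2 = 4

4


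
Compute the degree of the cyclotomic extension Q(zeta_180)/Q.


The degree equals Euler's totient phi(180).
180 = 2^2 * 3^2 * 5
phi(180) = 48

48


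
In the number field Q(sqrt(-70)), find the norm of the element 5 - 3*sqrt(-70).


N(a + b*sqrt(d)) = a^2 - d*b^2
= (5)^2 - (-70)*(-3)^2
= 25 + 630
= 655

655


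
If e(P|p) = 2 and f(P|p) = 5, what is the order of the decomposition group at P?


|D_P| = e * f
= 2 * 5
= 10

10


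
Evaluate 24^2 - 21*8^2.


x^2 - d*y^2
= 24^2 - 21*8^2
= 576 - 1344
= -768

-768


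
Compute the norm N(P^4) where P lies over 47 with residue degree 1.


N(P^a) = p^(a*f)
= 47^(4*1)
= 47^4
= 4879681

4879681


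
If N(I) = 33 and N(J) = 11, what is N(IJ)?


N(IJ) = N(I) * N(J)
= 33 * 11
= 363

363


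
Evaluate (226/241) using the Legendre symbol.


p = 241 is prime, so compute (226/241) with the reciprocity algorithm (Jacobi-symbol steps: pull out 2s via (2/n), flip via reciprocity, reduce):
  pull out 2: (2/241) = +1  (since 241 mod 8 = 1)
  reciprocity: (113/241) -> +(241/113)
  reduce: (15/113)
  reciprocity: (15/113) -> +(113/15)
  reduce: (8/15)
  pull out 2: (2/15) = +1  (since 15 mod 8 = 7)
  pull out 2: (2/15) = +1  (since 15 mod 8 = 7)
  pull out 2: (2/15) = +1  (since 15 mod 8 = 7)
  (1/15) = 1
Product of signs = 1
(226/241) = 1

1


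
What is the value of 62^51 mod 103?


p = 103 is prime and the exponent is (p-1)/2 = 51, so by Euler's criterion 62^51 = (62/103) = +1 or -1 mod 103.
Compute by square-and-multiply:
  51 = 32 + 16 + 2 + 1 (binary 110011)
  Repeated squaring mod 103: 62^1 = 62, 62^2 = 33, 62^4 = 59, 62^8 = 82, 62^16 = 29, 62^32 = 17
  62^51 = 62^32 * 62^16 * 62^2 * 62^1 = 17 * 29 * 33 * 62 mod 103
    17 * 29 = 493 = 81 mod 103
    81 * 33 = 2673 = 98 mod 103
    98 * 62 = 6076 = 102 mod 103
  62^51 = 102 mod 103
Result 102 = p - 1 = -1 mod 103: 62 is a quadratic non-residue mod 103. As a residue in [0, p-1] the value is 102.
62^51 mod 103 = 102

102


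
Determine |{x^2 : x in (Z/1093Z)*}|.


For prime p, the number of non-zero quadratic residues is (p-1)/2.
= (1093-1)/2
= 546

546


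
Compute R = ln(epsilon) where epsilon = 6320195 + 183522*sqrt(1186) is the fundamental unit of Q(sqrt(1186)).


epsilon = 6320195 + 183522*sqrt(1186)
= 1.2640e+07
R = ln(1.2640e+07)
= 16.3524

16.3524


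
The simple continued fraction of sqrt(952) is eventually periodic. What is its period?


Run the CF algorithm for sqrt(952).
a_0 = floor(sqrt(952)) = 30; set m_0=0, q_0=1.
Recurrence: m' = q*a - m,  q' = (d - m'^2)/q,  a' = floor((a_0 + m')/q').
  step 1: m=30, q=52, a=1
  step 2: m=22, q=9, a=5
  step 3: m=23, q=47, a=1
  step 4: m=24, q=8, a=6
  step 5: m=24, q=47, a=1
  step 6: m=23, q=9, a=5
  step 7: m=22, q=52, a=1
  step 8: m=30, q=1, a=60
a_8 = 2*a_0 = 60, so the period closes here.
sqrt(952) = [30; 1, 5, 1, 6, 1, 5, 1, 60]
Period length = 8

8


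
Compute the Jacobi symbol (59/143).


Compute (59/143) via quadratic reciprocity:
  reciprocity: (59/143) -> -(143/59)
  reduce: (25/59)
  reciprocity: (25/59) -> +(59/25)
  reduce: (9/25)
  reciprocity: (9/25) -> +(25/9)
  reduce: (7/9)
  reciprocity: (7/9) -> +(9/7)
  reduce: (2/7)
  pull out 2: (2/7) = +1  (since 7 mod 8 = 7)
  (1/7) = 1
Product of signs = -1

-1


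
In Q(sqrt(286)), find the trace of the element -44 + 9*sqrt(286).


Tr(a + b*sqrt(d)) = (a + b*sqrt(d)) + (a - b*sqrt(d)) = 2a
= 2 * (-44)
= -88

-88


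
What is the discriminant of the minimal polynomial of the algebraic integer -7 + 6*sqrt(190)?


The element -7 + 6*sqrt(190) has minimal polynomial:
x^2 + 14*x - 6791
Discriminant = (14)^2 - 4*(-6791)
= 196 + 27164
= 27360

27360


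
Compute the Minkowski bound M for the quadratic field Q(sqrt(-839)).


d = -839, d mod 4 = 1, so disc(K) = d = -839; |disc(K)| = 839
Imaginary quadratic field, so n = 2, s = r2 = 1, r1 = 0
M = (n!/n^n) * (4/pi)^s * sqrt(|disc(K)|) = (2!/2^2) * (4/pi)^1 * sqrt(839)
= 0.5 * 1.273240 * 28.965497
= 18.4400

18.4400


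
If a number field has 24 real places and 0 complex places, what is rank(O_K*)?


By Dirichlet's unit theorem:
rank = r1 + r2 - 1
= 24 + 0 - 1
= 23

23


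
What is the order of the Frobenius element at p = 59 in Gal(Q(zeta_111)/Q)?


The Frobenius at p in Gal(Q(zeta_n)/Q) = (Z/nZ)* is the class of p, so its order is ord_111(59), the smallest k >= 1 with 59^k = 1 mod 111.
n = 111 = 3 * 37, phi(111) = 72; the order divides phi(n).
Divisors of 72: 1, 2, 3, 4, 6, 8, 9, 12, 18, 24, 36, 72
Repeated squaring mod 111: 59^1 = 59, 59^2 = 40, 59^4 = 46, 59^8 = 7, 59^16 = 49, 59^32 = 70, 59^64 = 16
Test divisors in increasing order:
  k=1: 59^1 = 59 mod 111
  k=2: 59^2 = 40 mod 111
  k=3: 59^3 = 40 * 59 = 29 mod 111
  k=4: 59^4 = 46 mod 111
  k=6: 59^6 = 46 * 40 = 64 mod 111
  k=8: 59^8 = 7 mod 111
  k=9: 59^9 = 7 * 59 = 80 mod 111
  k=12: 59^12 = 7 * 46 = 100 mod 111
  k=18: 59^18 = 49 * 40 = 73 mod 111
  k=24: 59^24 = 49 * 7 = 10 mod 111
  k=36: 59^36 = 70 * 46 = 1 mod 111  <- first divisor giving 1
Order = 36

36


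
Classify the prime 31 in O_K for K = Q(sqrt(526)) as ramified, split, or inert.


K = Q(sqrt(526)). Since d mod 4 = 2, disc(K) = 2104.
Check p | disc: 2104 mod 31 = 27.
p does not divide disc. Compute Legendre symbol (d/p):
30^((31-1)/2) mod 31 = -1
(d/p) = -1, so p is inert: (p) stays prime with e=1, f=2, g=1.
Therefore p is inert.

inert


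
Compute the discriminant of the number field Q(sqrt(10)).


For K = Q(sqrt(d)) with d squarefree: disc(K) = d if d = 1 mod 4, and disc(K) = 4d if d = 2 or 3 mod 4.
Here d = 10, and d mod 4 = 2.
d = 2 mod 4, not 1 (O_K = Z[sqrt(d)]), so disc(K) = 4d = 4 * (10) = 40

40


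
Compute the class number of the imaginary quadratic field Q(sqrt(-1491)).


K = Q(sqrt(-1491)). d mod 4 = 1, so D = disc(K) = d = -1491
h(K) equals the number of primitive reduced positive-definite forms (a, b, c) = a*x^2 + b*x*y + c*y^2 with b^2 - 4ac = D,
where reduced means |b| <= a <= c, with b >= 0 whenever |b| = a or a = c, and primitive means gcd(a, b, c) = 1.
Reduced forces 3a^2 <= |D| = 1491, so 1 <= a <= 22; b must have the parity of D, and c = (b^2 - D)/(4a) must be an integer >= a.
Enumerate a = 1..22, b in [-a, a]:
  a=1: (1, 1, 373)  [1]
  a=2: none
  a=3: (3, 3, 125)  [1]
  a=4: none
  a=5: (5, -3, 75), (5, 3, 75)  [2]
  a=6: none
  a=7: (7, 7, 55)  [1]
  a=8..10: none
  a=11: (11, -7, 35), (11, 7, 35)  [2]
  a=12: none
  a=13: (13, -11, 31), (13, 11, 31)  [2]
  a=14: none
  a=15: (15, -3, 25), (15, 3, 25)  [2]
  a=16..20: none
  a=21: (21, 21, 23)  [1]
  a=22: none
Total reduced forms: 1 + 1 + 2 + 1 + 2 + 2 + 2 + 1 = 12
h = 12

12


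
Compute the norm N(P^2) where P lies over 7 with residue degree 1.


N(P^a) = p^(a*f)
= 7^(2*1)
= 7^2
= 49

49


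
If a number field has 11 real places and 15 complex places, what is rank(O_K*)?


By Dirichlet's unit theorem:
rank = r1 + r2 - 1
= 11 + 15 - 1
= 25

25


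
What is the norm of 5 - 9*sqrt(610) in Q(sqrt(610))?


N(a + b*sqrt(d)) = a^2 - d*b^2
= (5)^2 - (610)*(-9)^2
= 25 - 49410
= -49385

-49385


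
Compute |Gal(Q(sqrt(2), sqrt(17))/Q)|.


The 2 square roots of distinct primes are multiplicatively independent over Q,
so [K:Q] = 2^2 and Gal(K/Q) is isomorphic to (Z/2Z)^2.
|Gal| = 2^2 = 4

4


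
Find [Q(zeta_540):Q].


The degree equals Euler's totient phi(540).
540 = 2^2 * 3^3 * 5
phi(540) = 144

144


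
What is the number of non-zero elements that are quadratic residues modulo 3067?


For prime p, the number of non-zero quadratic residues is (p-1)/2.
= (3067-1)/2
= 1533

1533


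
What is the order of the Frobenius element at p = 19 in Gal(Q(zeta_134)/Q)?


The Frobenius at p in Gal(Q(zeta_n)/Q) = (Z/nZ)* is the class of p, so its order is ord_134(19), the smallest k >= 1 with 19^k = 1 mod 134.
n = 134 = 2 * 67, phi(134) = 66; the order divides phi(n).
Divisors of 66: 1, 2, 3, 6, 11, 22, 33, 66
Repeated squaring mod 134: 19^1 = 19, 19^2 = 93, 19^4 = 73, 19^8 = 103, 19^16 = 23, 19^32 = 127, 19^64 = 49
Test divisors in increasing order:
  k=1: 19^1 = 19 mod 134
  k=2: 19^2 = 93 mod 134
  k=3: 19^3 = 93 * 19 = 25 mod 134
  k=6: 19^6 = 73 * 93 = 89 mod 134
  k=11: 19^11 = 103 * 93 * 19 = 29 mod 134
  k=22: 19^22 = 23 * 73 * 93 = 37 mod 134
  k=33: 19^33 = 127 * 19 = 1 mod 134  <- first divisor giving 1
Order = 33

33


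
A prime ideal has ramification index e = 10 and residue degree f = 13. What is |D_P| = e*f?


|D_P| = e * f
= 10 * 13
= 130

130


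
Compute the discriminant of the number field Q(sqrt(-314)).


For K = Q(sqrt(d)) with d squarefree: disc(K) = d if d = 1 mod 4, and disc(K) = 4d if d = 2 or 3 mod 4.
Here d = -314, and d mod 4 = 2.
d = 2 mod 4, not 1 (O_K = Z[sqrt(d)]), so disc(K) = 4d = 4 * (-314) = -1256

-1256


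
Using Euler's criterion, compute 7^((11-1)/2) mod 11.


p = 11 is prime and the exponent is (p-1)/2 = 5, so by Euler's criterion 7^5 = (7/11) = +1 or -1 mod 11.
Compute by square-and-multiply:
  5 = 4 + 1 (binary 101)
  Repeated squaring mod 11: 7^1 = 7, 7^2 = 5, 7^4 = 3
  7^5 = 7^4 * 7^1 = 3 * 7 mod 11
    3 * 7 = 21 = 10 mod 11
  7^5 = 10 mod 11
Result 10 = p - 1 = -1 mod 11: 7 is a quadratic non-residue mod 11. As a residue in [0, p-1] the value is 10.
7^5 mod 11 = 10

10


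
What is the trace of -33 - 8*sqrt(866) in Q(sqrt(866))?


Tr(a + b*sqrt(d)) = (a + b*sqrt(d)) + (a - b*sqrt(d)) = 2a
= 2 * (-33)
= -66

-66


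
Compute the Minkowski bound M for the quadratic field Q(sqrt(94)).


d = 94, d mod 4 = 2, so disc(K) = 4d = 376; |disc(K)| = 376
Real quadratic field, so n = 2, s = r2 = 0, r1 = 2
M = (n!/n^n) * (4/pi)^s * sqrt(|disc(K)|) = (2!/2^2) * (4/pi)^0 * sqrt(376)
= 0.5 * 1.000000 * 19.390719
= 9.6954

9.6954


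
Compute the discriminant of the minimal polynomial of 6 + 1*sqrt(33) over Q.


The element 6 + 1*sqrt(33) has minimal polynomial:
x^2 - 12*x + 3
Discriminant = (-12)^2 - 4*(3)
= 144 - 12
= 132

132


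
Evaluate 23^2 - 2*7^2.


x^2 - d*y^2
= 23^2 - 2*7^2
= 529 - 98
= 431

431


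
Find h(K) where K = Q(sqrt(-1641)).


K = Q(sqrt(-1641)). d mod 4 = 3, so D = disc(K) = 4d = -6564
h(K) equals the number of primitive reduced positive-definite forms (a, b, c) = a*x^2 + b*x*y + c*y^2 with b^2 - 4ac = D,
where reduced means |b| <= a <= c, with b >= 0 whenever |b| = a or a = c, and primitive means gcd(a, b, c) = 1.
Reduced forces 3a^2 <= |D| = 6564, so 1 <= a <= 46; b must have the parity of D, and c = (b^2 - D)/(4a) must be an integer >= a.
Enumerate a = 1..46, b in [-a, a]:
  a=1: (1, 0, 1641)  [1]
  a=2: (2, 2, 821)  [1]
  a=3: (3, 0, 547)  [1]
  a=4: none
  a=5: (5, -4, 329), (5, 4, 329)  [2]
  a=6: (6, 6, 275)  [1]
  a=7: (7, -4, 235), (7, 4, 235)  [2]
  a=8..9: none
  a=10: (10, -6, 165), (10, 6, 165)  [2]
  a=11: (11, -6, 150), (11, 6, 150)  [2]
  a=12: none
  a=13: (13, -12, 129), (13, 12, 129)  [2]
  a=14: (14, -10, 119), (14, 10, 119)  [2]
  a=15: (15, -6, 110), (15, 6, 110)  [2]
  a=16: none
  a=17: (17, -10, 98), (17, 10, 98)  [2]
  a=18..20: none
  a=21: (21, -18, 82), (21, 18, 82)  [2]
  a=22: (22, -6, 75), (22, 6, 75)  [2]
  a=23..24: none
  a=25: (25, -6, 66), (25, 6, 66)  [2]
  a=26: (26, -14, 65), (26, 14, 65)  [2]
  a=27..29: none
  a=30: (30, -6, 55), (30, 6, 55)  [2]
  a=31: (31, -16, 55), (31, 16, 55)  [2]
  a=32: none
  a=33: (33, -6, 50), (33, 6, 50)  [2]
  a=34: (34, -10, 49), (34, 10, 49)  [2]
  a=35: (35, -24, 51), (35, -4, 47), (35, 4, 47), (35, 24, 51)  [4]
  a=36..38: none
  a=39: (39, -12, 43), (39, 12, 43)  [2]
  a=40: none
  a=41: (41, -18, 42), (41, 18, 42)  [2]
  a=42..46: none
Total reduced forms: 1 + 1 + 1 + 2 + 1 + 2 + 2 + 2 + 2 + 2 + 2 + 2 + 2 + 2 + 2 + 2 + 2 + 2 + 2 + 2 + 4 + 2 + 2 = 44
h = 44

44


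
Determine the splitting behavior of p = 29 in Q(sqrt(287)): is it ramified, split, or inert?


K = Q(sqrt(287)). Since d mod 4 = 3, disc(K) = 1148.
Check p | disc: 1148 mod 29 = 17.
p does not divide disc. Compute Legendre symbol (d/p):
26^((29-1)/2) mod 29 = -1
(d/p) = -1, so p is inert: (p) stays prime with e=1, f=2, g=1.
Therefore p is inert.

inert


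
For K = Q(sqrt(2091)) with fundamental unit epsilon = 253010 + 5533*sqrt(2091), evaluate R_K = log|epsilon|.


epsilon = 253010 + 5533*sqrt(2091)
= 506020.0000
R = ln(506020.0000)
= 13.1343

13.1343


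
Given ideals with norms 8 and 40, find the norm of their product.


N(IJ) = N(I) * N(J)
= 8 * 40
= 320

320


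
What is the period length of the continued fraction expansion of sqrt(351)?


Run the CF algorithm for sqrt(351).
a_0 = floor(sqrt(351)) = 18; set m_0=0, q_0=1.
Recurrence: m' = q*a - m,  q' = (d - m'^2)/q,  a' = floor((a_0 + m')/q').
  step 1: m=18, q=27, a=1
  step 2: m=9, q=10, a=2
  step 3: m=11, q=23, a=1
  step 4: m=12, q=9, a=3
  step 5: m=15, q=14, a=2
  step 6: m=13, q=13, a=2
  step 7: m=13, q=14, a=2
  step 8: m=15, q=9, a=3
  step 9: m=12, q=23, a=1
  step 10: m=11, q=10, a=2
  step 11: m=9, q=27, a=1
  step 12: m=18, q=1, a=36
a_12 = 2*a_0 = 36, so the period closes here.
sqrt(351) = [18; 1, 2, 1, 3, 2, 2, 2, 3, 1, 2, 1, 36]
Period length = 12

12


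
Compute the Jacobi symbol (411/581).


Compute (411/581) via quadratic reciprocity:
  reciprocity: (411/581) -> +(581/411)
  reduce: (170/411)
  pull out 2: (2/411) = -1  (since 411 mod 8 = 3)
  reciprocity: (85/411) -> +(411/85)
  reduce: (71/85)
  reciprocity: (71/85) -> +(85/71)
  reduce: (14/71)
  pull out 2: (2/71) = +1  (since 71 mod 8 = 7)
  reciprocity: (7/71) -> -(71/7)
  reduce: (1/7)
  (1/7) = 1
Product of signs = 1

1


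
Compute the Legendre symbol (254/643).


p = 643 is prime, so compute (254/643) with the reciprocity algorithm (Jacobi-symbol steps: pull out 2s via (2/n), flip via reciprocity, reduce):
  pull out 2: (2/643) = -1  (since 643 mod 8 = 3)
  reciprocity: (127/643) -> -(643/127)
  reduce: (8/127)
  pull out 2: (2/127) = +1  (since 127 mod 8 = 7)
  pull out 2: (2/127) = +1  (since 127 mod 8 = 7)
  pull out 2: (2/127) = +1  (since 127 mod 8 = 7)
  (1/127) = 1
Product of signs = 1
(254/643) = 1

1


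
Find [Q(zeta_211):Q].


The degree equals Euler's totient phi(211).
211 = 211
phi(211) = 210

210


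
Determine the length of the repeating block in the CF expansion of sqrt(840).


Run the CF algorithm for sqrt(840).
a_0 = floor(sqrt(840)) = 28; set m_0=0, q_0=1.
Recurrence: m' = q*a - m,  q' = (d - m'^2)/q,  a' = floor((a_0 + m')/q').
  step 1: m=28, q=56, a=1
  step 2: m=28, q=1, a=56
a_2 = 2*a_0 = 56, so the period closes here.
sqrt(840) = [28; 1, 56]
Period length = 2

2


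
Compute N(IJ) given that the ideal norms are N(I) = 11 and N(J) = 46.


N(IJ) = N(I) * N(J)
= 11 * 46
= 506

506


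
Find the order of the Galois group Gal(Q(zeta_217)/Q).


|Gal(Q(zeta_217)/Q)| = phi(217)
= 180

180


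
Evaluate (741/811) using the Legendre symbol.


p = 811 is prime, so compute (741/811) with the reciprocity algorithm (Jacobi-symbol steps: pull out 2s via (2/n), flip via reciprocity, reduce):
  reciprocity: (741/811) -> +(811/741)
  reduce: (70/741)
  pull out 2: (2/741) = -1  (since 741 mod 8 = 5)
  reciprocity: (35/741) -> +(741/35)
  reduce: (6/35)
  pull out 2: (2/35) = -1  (since 35 mod 8 = 3)
  reciprocity: (3/35) -> -(35/3)
  reduce: (2/3)
  pull out 2: (2/3) = -1  (since 3 mod 8 = 3)
  (1/3) = 1
Product of signs = 1
(741/811) = 1

1


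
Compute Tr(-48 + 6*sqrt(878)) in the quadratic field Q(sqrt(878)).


Tr(a + b*sqrt(d)) = (a + b*sqrt(d)) + (a - b*sqrt(d)) = 2a
= 2 * (-48)
= -96

-96


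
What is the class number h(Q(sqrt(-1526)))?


K = Q(sqrt(-1526)). d mod 4 = 2, so D = disc(K) = 4d = -6104
h(K) equals the number of primitive reduced positive-definite forms (a, b, c) = a*x^2 + b*x*y + c*y^2 with b^2 - 4ac = D,
where reduced means |b| <= a <= c, with b >= 0 whenever |b| = a or a = c, and primitive means gcd(a, b, c) = 1.
Reduced forces 3a^2 <= |D| = 6104, so 1 <= a <= 45; b must have the parity of D, and c = (b^2 - D)/(4a) must be an integer >= a.
Enumerate a = 1..45, b in [-a, a]:
  a=1: (1, 0, 1526)  [1]
  a=2: (2, 0, 763)  [1]
  a=3: (3, -2, 509), (3, 2, 509)  [2]
  a=4: none
  a=5: (5, -4, 306), (5, 4, 306)  [2]
  a=6: (6, -4, 255), (6, 4, 255)  [2]
  a=7: (7, 0, 218)  [1]
  a=8: none
  a=9: (9, -4, 170), (9, 4, 170)  [2]
  a=10: (10, -4, 153), (10, 4, 153)  [2]
  a=11: (11, -10, 141), (11, 10, 141)  [2]
  a=12..13: none
  a=14: (14, 0, 109)  [1]
  a=15: (15, -14, 105), (15, -4, 102), (15, 4, 102), (15, 14, 105)  [4]
  a=16: none
  a=17: (17, -4, 90), (17, 4, 90)  [2]
  a=18: (18, -4, 85), (18, 4, 85)  [2]
  a=19..20: none
  a=21: (21, -14, 75), (21, 14, 75)  [2]
  a=22: (22, -12, 71), (22, 12, 71)  [2]
  a=23..24: none
  a=25: (25, -14, 63), (25, 14, 63)  [2]
  a=26: none
  a=27: (27, -22, 61), (27, 22, 61)  [2]
  a=28..29: none
  a=30: (30, -16, 53), (30, -4, 51), (30, 4, 51), (30, 16, 53)  [4]
  a=31..32: none
  a=33: (33, -32, 54), (33, -10, 47), (33, 10, 47), (33, 32, 54)  [4]
  a=34: (34, -4, 45), (34, 4, 45)  [2]
  a=35: (35, -14, 45), (35, 14, 45)  [2]
  a=36: none
  a=37: (37, -36, 50), (37, 36, 50)  [2]
  a=38..40: none
  a=41: (41, -28, 42), (41, 28, 42)  [2]
  a=42..45: none
Total reduced forms: 1 + 1 + 2 + 2 + 2 + 1 + 2 + 2 + 2 + 1 + 4 + 2 + 2 + 2 + 2 + 2 + 2 + 4 + 4 + 2 + 2 + 2 + 2 = 48
h = 48

48


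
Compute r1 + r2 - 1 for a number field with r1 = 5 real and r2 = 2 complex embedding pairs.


By Dirichlet's unit theorem:
rank = r1 + r2 - 1
= 5 + 2 - 1
= 6

6


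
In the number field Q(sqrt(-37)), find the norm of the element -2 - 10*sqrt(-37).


N(a + b*sqrt(d)) = a^2 - d*b^2
= (-2)^2 - (-37)*(-10)^2
= 4 + 3700
= 3704

3704


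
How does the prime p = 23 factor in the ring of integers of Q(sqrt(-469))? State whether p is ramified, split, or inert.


K = Q(sqrt(-469)). Since d mod 4 = 3, disc(K) = -1876.
Check p | disc: -1876 mod 23 = 10.
p does not divide disc. Compute Legendre symbol (d/p):
14^((23-1)/2) mod 23 = -1
(d/p) = -1, so p is inert: (p) stays prime with e=1, f=2, g=1.
Therefore p is inert.

inert


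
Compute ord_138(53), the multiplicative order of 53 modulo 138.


We want ord_138(53), the smallest k >= 1 with 53^k = 1 mod 138.
n = 138 = 2 * 3 * 23, phi(138) = 44; the order divides phi(n).
Divisors of 44: 1, 2, 4, 11, 22, 44
Repeated squaring mod 138: 53^1 = 53, 53^2 = 49, 53^4 = 55, 53^8 = 127, 53^16 = 121, 53^32 = 13
Test divisors in increasing order:
  k=1: 53^1 = 53 mod 138
  k=2: 53^2 = 49 mod 138
  k=4: 53^4 = 55 mod 138
  k=11: 53^11 = 127 * 49 * 53 = 137 mod 138
  k=22: 53^22 = 121 * 55 * 49 = 1 mod 138  <- first divisor giving 1
Order = 22

22


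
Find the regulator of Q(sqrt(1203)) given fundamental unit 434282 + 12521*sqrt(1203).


epsilon = 434282 + 12521*sqrt(1203)
= 868564.0000
R = ln(868564.0000)
= 13.6746

13.6746


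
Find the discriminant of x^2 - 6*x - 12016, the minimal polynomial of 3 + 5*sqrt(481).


The element 3 + 5*sqrt(481) has minimal polynomial:
x^2 - 6*x - 12016
Discriminant = (-6)^2 - 4*(-12016)
= 36 + 48064
= 48100

48100


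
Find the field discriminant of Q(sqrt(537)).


For K = Q(sqrt(d)) with d squarefree: disc(K) = d if d = 1 mod 4, and disc(K) = 4d if d = 2 or 3 mod 4.
Here d = 537, and d mod 4 = 1.
d = 1 mod 4 (O_K = Z[(1+sqrt(d))/2]), so disc(K) = d = 537

537


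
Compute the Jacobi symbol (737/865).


Compute (737/865) via quadratic reciprocity:
  reciprocity: (737/865) -> +(865/737)
  reduce: (128/737)
  pull out 2: (2/737) = +1  (since 737 mod 8 = 1)
  pull out 2: (2/737) = +1  (since 737 mod 8 = 1)
  pull out 2: (2/737) = +1  (since 737 mod 8 = 1)
  pull out 2: (2/737) = +1  (since 737 mod 8 = 1)
  pull out 2: (2/737) = +1  (since 737 mod 8 = 1)
  pull out 2: (2/737) = +1  (since 737 mod 8 = 1)
  pull out 2: (2/737) = +1  (since 737 mod 8 = 1)
  (1/737) = 1
Product of signs = 1

1


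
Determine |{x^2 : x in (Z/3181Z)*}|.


For prime p, the number of non-zero quadratic residues is (p-1)/2.
= (3181-1)/2
= 1590

1590


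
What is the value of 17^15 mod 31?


p = 31 is prime and the exponent is (p-1)/2 = 15, so by Euler's criterion 17^15 = (17/31) = +1 or -1 mod 31.
Compute by square-and-multiply:
  15 = 8 + 4 + 2 + 1 (binary 1111)
  Repeated squaring mod 31: 17^1 = 17, 17^2 = 10, 17^4 = 7, 17^8 = 18
  17^15 = 17^8 * 17^4 * 17^2 * 17^1 = 18 * 7 * 10 * 17 mod 31
    18 * 7 = 126 = 2 mod 31
    2 * 10 = 20 = 20 mod 31
    20 * 17 = 340 = 30 mod 31
  17^15 = 30 mod 31
Result 30 = p - 1 = -1 mod 31: 17 is a quadratic non-residue mod 31. As a residue in [0, p-1] the value is 30.
17^15 mod 31 = 30

30


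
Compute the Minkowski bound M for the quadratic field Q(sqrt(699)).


d = 699, d mod 4 = 3, so disc(K) = 4d = 2796; |disc(K)| = 2796
Real quadratic field, so n = 2, s = r2 = 0, r1 = 2
M = (n!/n^n) * (4/pi)^s * sqrt(|disc(K)|) = (2!/2^2) * (4/pi)^0 * sqrt(2796)
= 0.5 * 1.000000 * 52.877216
= 26.4386

26.4386


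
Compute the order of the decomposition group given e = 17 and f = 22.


|D_P| = e * f
= 17 * 22
= 374

374


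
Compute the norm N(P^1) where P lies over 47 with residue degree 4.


N(P^a) = p^(a*f)
= 47^(1*4)
= 47^4
= 4879681

4879681


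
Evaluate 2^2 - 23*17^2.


x^2 - d*y^2
= 2^2 - 23*17^2
= 4 - 6647
= -6643

-6643


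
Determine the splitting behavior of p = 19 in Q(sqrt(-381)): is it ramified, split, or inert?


K = Q(sqrt(-381)). Since d mod 4 = 3, disc(K) = -1524.
Check p | disc: -1524 mod 19 = 15.
p does not divide disc. Compute Legendre symbol (d/p):
18^((19-1)/2) mod 19 = -1
(d/p) = -1, so p is inert: (p) stays prime with e=1, f=2, g=1.
Therefore p is inert.

inert


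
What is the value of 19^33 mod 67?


p = 67 is prime and the exponent is (p-1)/2 = 33, so by Euler's criterion 19^33 = (19/67) = +1 or -1 mod 67.
Compute by square-and-multiply:
  33 = 32 + 1 (binary 100001)
  Repeated squaring mod 67: 19^1 = 19, 19^2 = 26, 19^4 = 6, 19^8 = 36, 19^16 = 23, 19^32 = 60
  19^33 = 19^32 * 19^1 = 60 * 19 mod 67
    60 * 19 = 1140 = 1 mod 67
  19^33 = 1 mod 67
Result 1: 19 is a quadratic residue mod 67.
19^33 mod 67 = 1

1


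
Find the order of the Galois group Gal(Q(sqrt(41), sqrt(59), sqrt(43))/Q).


The 3 square roots of distinct primes are multiplicatively independent over Q,
so [K:Q] = 2^3 and Gal(K/Q) is isomorphic to (Z/2Z)^3.
|Gal| = 2^3 = 8

8


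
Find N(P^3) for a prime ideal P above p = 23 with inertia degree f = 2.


N(P^a) = p^(a*f)
= 23^(3*2)
= 23^6
= 148035889

148035889


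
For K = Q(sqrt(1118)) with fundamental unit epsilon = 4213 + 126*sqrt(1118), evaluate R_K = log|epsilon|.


epsilon = 4213 + 126*sqrt(1118)
= 8425.9999
R = ln(8425.9999)
= 9.0391

9.0391


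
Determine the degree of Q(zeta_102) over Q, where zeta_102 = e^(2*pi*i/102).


The degree equals Euler's totient phi(102).
102 = 2 * 3 * 17
phi(102) = 32

32


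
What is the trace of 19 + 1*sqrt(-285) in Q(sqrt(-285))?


Tr(a + b*sqrt(d)) = (a + b*sqrt(d)) + (a - b*sqrt(d)) = 2a
= 2 * (19)
= 38

38


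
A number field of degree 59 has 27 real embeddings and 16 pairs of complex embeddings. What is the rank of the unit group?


By Dirichlet's unit theorem:
rank = r1 + r2 - 1
= 27 + 16 - 1
= 42

42


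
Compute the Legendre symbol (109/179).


p = 179 is prime, so compute (109/179) with the reciprocity algorithm (Jacobi-symbol steps: pull out 2s via (2/n), flip via reciprocity, reduce):
  reciprocity: (109/179) -> +(179/109)
  reduce: (70/109)
  pull out 2: (2/109) = -1  (since 109 mod 8 = 5)
  reciprocity: (35/109) -> +(109/35)
  reduce: (4/35)
  pull out 2: (2/35) = -1  (since 35 mod 8 = 3)
  pull out 2: (2/35) = -1  (since 35 mod 8 = 3)
  (1/35) = 1
Product of signs = -1
(109/179) = -1

-1


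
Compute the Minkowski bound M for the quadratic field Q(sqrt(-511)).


d = -511, d mod 4 = 1, so disc(K) = d = -511; |disc(K)| = 511
Imaginary quadratic field, so n = 2, s = r2 = 1, r1 = 0
M = (n!/n^n) * (4/pi)^s * sqrt(|disc(K)|) = (2!/2^2) * (4/pi)^1 * sqrt(511)
= 0.5 * 1.273240 * 22.605309
= 14.3910

14.3910


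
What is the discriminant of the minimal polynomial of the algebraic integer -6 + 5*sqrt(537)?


The element -6 + 5*sqrt(537) has minimal polynomial:
x^2 + 12*x - 13389
Discriminant = (12)^2 - 4*(-13389)
= 144 + 53556
= 53700

53700


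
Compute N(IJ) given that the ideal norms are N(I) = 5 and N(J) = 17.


N(IJ) = N(I) * N(J)
= 5 * 17
= 85

85


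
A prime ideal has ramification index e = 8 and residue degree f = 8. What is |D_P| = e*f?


|D_P| = e * f
= 8 * 8
= 64

64


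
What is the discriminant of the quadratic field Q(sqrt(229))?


For K = Q(sqrt(d)) with d squarefree: disc(K) = d if d = 1 mod 4, and disc(K) = 4d if d = 2 or 3 mod 4.
Here d = 229, and d mod 4 = 1.
d = 1 mod 4 (O_K = Z[(1+sqrt(d))/2]), so disc(K) = d = 229

229


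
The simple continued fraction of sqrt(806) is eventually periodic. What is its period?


Run the CF algorithm for sqrt(806).
a_0 = floor(sqrt(806)) = 28; set m_0=0, q_0=1.
Recurrence: m' = q*a - m,  q' = (d - m'^2)/q,  a' = floor((a_0 + m')/q').
  step 1: m=28, q=22, a=2
  step 2: m=16, q=25, a=1
  step 3: m=9, q=29, a=1
  step 4: m=20, q=14, a=3
  step 5: m=22, q=23, a=2
  step 6: m=24, q=10, a=5
  step 7: m=26, q=13, a=4
  step 8: m=26, q=10, a=5
  step 9: m=24, q=23, a=2
  step 10: m=22, q=14, a=3
  step 11: m=20, q=29, a=1
  step 12: m=9, q=25, a=1
  step 13: m=16, q=22, a=2
  step 14: m=28, q=1, a=56
a_14 = 2*a_0 = 56, so the period closes here.
sqrt(806) = [28; 2, 1, 1, 3, 2, 5, 4, 5, 2, 3, 1, 1, 2, 56]
Period length = 14

14


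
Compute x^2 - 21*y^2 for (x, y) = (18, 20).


x^2 - d*y^2
= 18^2 - 21*20^2
= 324 - 8400
= -8076

-8076


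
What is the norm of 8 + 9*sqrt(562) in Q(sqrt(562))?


N(a + b*sqrt(d)) = a^2 - d*b^2
= (8)^2 - (562)*(9)^2
= 64 - 45522
= -45458

-45458


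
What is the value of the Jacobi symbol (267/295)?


Compute (267/295) via quadratic reciprocity:
  reciprocity: (267/295) -> -(295/267)
  reduce: (28/267)
  pull out 2: (2/267) = -1  (since 267 mod 8 = 3)
  pull out 2: (2/267) = -1  (since 267 mod 8 = 3)
  reciprocity: (7/267) -> -(267/7)
  reduce: (1/7)
  (1/7) = 1
Product of signs = 1

1


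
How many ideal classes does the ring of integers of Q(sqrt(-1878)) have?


K = Q(sqrt(-1878)). d mod 4 = 2, so D = disc(K) = 4d = -7512
h(K) equals the number of primitive reduced positive-definite forms (a, b, c) = a*x^2 + b*x*y + c*y^2 with b^2 - 4ac = D,
where reduced means |b| <= a <= c, with b >= 0 whenever |b| = a or a = c, and primitive means gcd(a, b, c) = 1.
Reduced forces 3a^2 <= |D| = 7512, so 1 <= a <= 50; b must have the parity of D, and c = (b^2 - D)/(4a) must be an integer >= a.
Enumerate a = 1..50, b in [-a, a]:
  a=1: (1, 0, 1878)  [1]
  a=2: (2, 0, 939)  [1]
  a=3: (3, 0, 626)  [1]
  a=4..5: none
  a=6: (6, 0, 313)  [1]
  a=7..10: none
  a=11: (11, -10, 173), (11, 10, 173)  [2]
  a=12..16: none
  a=17: (17, -6, 111), (17, 6, 111)  [2]
  a=18..21: none
  a=22: (22, -12, 87), (22, 12, 87)  [2]
  a=23: (23, -20, 86), (23, 20, 86)  [2]
  a=24..28: none
  a=29: (29, -12, 66), (29, 12, 66)  [2]
  a=30..32: none
  a=33: (33, -12, 58), (33, 12, 58)  [2]
  a=34: (34, -28, 61), (34, 28, 61)  [2]
  a=35..36: none
  a=37: (37, -6, 51), (37, 6, 51)  [2]
  a=38..40: none
  a=41: (41, -14, 47), (41, 14, 47)  [2]
  a=42: none
  a=43: (43, -20, 46), (43, 20, 46)  [2]
  a=44..50: none
Total reduced forms: 1 + 1 + 1 + 1 + 2 + 2 + 2 + 2 + 2 + 2 + 2 + 2 + 2 + 2 = 24
h = 24

24
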